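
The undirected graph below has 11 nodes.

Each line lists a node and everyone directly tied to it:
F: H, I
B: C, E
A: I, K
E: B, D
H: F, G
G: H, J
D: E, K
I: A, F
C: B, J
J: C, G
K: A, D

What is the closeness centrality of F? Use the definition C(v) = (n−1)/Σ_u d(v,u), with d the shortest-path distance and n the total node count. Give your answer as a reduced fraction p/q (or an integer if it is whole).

Distances from F: A:2, B:5, C:4, D:4, E:5, G:2, H:1, I:1, J:3, K:3. Sum = 30.
n = 11, so closeness = 10/30 = 1/3.

1/3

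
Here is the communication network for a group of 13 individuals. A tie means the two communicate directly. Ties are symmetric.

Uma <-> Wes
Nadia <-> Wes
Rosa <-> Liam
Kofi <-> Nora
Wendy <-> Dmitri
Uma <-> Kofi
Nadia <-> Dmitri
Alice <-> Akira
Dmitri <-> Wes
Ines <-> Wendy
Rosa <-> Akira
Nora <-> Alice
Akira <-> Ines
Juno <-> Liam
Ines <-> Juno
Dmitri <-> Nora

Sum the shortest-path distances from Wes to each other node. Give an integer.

Distances from Wes: Akira:4, Alice:3, Dmitri:1, Ines:3, Juno:4, Kofi:2, Liam:5, Nadia:1, Nora:2, Rosa:5, Uma:1, Wendy:2.
Sum = 4 + 3 + 1 + 3 + 4 + 2 + 5 + 1 + 2 + 5 + 1 + 2 = 33.

33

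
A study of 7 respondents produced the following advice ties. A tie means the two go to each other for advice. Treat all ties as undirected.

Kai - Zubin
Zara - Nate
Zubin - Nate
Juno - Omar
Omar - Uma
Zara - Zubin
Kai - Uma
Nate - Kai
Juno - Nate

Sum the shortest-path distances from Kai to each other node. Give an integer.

Distances from Kai: Juno:2, Nate:1, Omar:2, Uma:1, Zara:2, Zubin:1.
Sum = 2 + 1 + 2 + 1 + 2 + 1 = 9.

9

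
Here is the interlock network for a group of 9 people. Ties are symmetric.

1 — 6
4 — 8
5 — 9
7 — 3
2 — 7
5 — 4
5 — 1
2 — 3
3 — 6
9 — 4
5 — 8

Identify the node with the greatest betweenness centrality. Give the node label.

Unnormalized betweenness of each node: 1:16, 2:0, 3:12, 4:1/2, 5:31/2, 6:15, 7:0, 8:0, 9:0.
1 has the largest value, 16, making it the main broker — the node through which the most shortest paths run.

1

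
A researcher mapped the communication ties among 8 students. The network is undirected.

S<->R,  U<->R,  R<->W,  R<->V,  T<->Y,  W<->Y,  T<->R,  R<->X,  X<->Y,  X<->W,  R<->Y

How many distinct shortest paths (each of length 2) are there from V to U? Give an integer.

The shortest distance is 2, and the only length-2 path is V–R–U. So there is exactly 1 shortest path.

1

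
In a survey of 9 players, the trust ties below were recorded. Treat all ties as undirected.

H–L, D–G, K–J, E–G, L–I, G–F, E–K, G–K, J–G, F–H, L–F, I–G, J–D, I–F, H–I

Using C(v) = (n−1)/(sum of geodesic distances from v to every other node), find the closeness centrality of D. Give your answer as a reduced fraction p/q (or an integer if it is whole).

Distances from D: E:2, F:2, G:1, H:3, I:2, J:1, K:2, L:3. Sum = 16.
n = 9, so closeness = 8/16 = 1/2.

1/2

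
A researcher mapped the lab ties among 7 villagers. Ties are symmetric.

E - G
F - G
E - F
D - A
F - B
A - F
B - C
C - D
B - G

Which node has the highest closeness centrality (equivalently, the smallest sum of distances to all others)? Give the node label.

Farness (sum of distances to all others) for each node — A:10, B:9, C:11, D:12, E:12, F:8, G:10.
The smallest farness is 8, for F, so F has the highest closeness.

F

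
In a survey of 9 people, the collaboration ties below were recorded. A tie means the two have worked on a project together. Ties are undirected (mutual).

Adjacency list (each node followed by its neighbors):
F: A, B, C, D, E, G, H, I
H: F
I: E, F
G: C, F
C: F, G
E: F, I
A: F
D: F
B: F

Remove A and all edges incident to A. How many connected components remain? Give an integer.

A's neighbors (F) remain reachable from one another through other ties, so the rest of the network stays in one piece.

1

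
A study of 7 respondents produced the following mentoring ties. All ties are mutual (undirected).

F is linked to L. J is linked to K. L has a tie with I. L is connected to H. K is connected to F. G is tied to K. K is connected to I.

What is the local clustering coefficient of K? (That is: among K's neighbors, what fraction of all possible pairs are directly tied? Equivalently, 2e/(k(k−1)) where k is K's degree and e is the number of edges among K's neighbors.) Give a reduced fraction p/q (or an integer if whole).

K's neighbors: F, G, I, and J (k = 4).
Possible neighbor pairs: C(4,2) = 6. Edges among them: none → e = 0.
Clustering(K) = 0/6 = 0.

0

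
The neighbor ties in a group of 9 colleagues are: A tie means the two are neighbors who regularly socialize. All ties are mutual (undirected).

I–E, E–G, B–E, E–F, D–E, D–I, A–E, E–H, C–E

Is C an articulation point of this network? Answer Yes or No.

No

Even without C, every remaining node can still reach every other (the residual graph is connected), so C is not a cut vertex.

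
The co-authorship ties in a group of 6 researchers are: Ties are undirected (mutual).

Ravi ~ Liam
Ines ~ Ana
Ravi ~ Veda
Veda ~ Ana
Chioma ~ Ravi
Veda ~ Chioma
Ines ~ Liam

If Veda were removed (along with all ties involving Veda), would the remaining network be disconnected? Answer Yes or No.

Even without Veda, every remaining node can still reach every other (the residual graph is connected), so Veda is not a cut vertex.

No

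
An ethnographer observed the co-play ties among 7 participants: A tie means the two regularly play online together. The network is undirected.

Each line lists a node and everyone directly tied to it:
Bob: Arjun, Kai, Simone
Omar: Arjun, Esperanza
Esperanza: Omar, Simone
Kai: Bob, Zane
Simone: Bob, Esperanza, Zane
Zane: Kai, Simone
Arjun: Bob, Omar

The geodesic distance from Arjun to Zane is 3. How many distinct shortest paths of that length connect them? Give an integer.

The shortest distance is 3. The length-3 paths are: Arjun–Bob–Kai–Zane; Arjun–Bob–Simone–Zane.
That gives 2 distinct shortest paths.

2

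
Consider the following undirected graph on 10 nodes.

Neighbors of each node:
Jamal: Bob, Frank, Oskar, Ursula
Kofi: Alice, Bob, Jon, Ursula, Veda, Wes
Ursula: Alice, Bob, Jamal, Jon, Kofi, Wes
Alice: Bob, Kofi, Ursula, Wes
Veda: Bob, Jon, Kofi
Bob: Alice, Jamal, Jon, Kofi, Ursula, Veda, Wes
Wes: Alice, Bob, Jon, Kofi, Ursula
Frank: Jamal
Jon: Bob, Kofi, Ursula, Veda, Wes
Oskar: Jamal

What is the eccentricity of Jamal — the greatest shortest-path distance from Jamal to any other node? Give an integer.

Distances from Jamal: Alice:2, Bob:1, Frank:1, Jon:2, Kofi:2, Oskar:1, Ursula:1, Veda:2, Wes:2.
The largest is 2 (to Kofi, Jon, Wes, Alice, and Veda), so the eccentricity of Jamal is 2.

2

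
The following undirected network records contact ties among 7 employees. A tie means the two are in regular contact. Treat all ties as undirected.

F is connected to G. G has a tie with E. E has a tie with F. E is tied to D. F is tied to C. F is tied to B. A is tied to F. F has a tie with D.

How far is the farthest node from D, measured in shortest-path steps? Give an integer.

2

Distances from D: A:2, B:2, C:2, E:1, F:1, G:2.
The largest is 2 (to C, G, B, and A), so the eccentricity of D is 2.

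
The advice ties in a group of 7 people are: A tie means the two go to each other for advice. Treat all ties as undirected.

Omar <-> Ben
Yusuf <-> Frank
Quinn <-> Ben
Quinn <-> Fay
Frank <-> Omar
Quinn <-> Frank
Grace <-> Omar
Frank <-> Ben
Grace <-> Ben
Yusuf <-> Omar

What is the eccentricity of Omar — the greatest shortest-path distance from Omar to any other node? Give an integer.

Distances from Omar: Ben:1, Fay:3, Frank:1, Grace:1, Quinn:2, Yusuf:1.
The largest is 3 (to Fay), so the eccentricity of Omar is 3.

3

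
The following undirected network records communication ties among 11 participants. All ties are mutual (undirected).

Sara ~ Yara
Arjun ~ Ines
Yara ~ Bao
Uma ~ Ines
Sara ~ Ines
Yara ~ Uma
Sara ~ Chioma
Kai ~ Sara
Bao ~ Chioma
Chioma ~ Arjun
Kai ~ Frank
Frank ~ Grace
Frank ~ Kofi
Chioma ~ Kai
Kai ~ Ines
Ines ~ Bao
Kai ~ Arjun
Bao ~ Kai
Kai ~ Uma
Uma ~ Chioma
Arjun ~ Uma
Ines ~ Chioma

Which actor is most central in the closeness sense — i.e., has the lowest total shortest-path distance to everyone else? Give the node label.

Farness (sum of distances to all others) for each node — Arjun:18, Bao:18, Chioma:16, Frank:18, Grace:27, Ines:16, Kai:13, Kofi:27, Sara:18, Uma:17, Yara:22.
The smallest farness is 13, for Kai, so Kai has the highest closeness.

Kai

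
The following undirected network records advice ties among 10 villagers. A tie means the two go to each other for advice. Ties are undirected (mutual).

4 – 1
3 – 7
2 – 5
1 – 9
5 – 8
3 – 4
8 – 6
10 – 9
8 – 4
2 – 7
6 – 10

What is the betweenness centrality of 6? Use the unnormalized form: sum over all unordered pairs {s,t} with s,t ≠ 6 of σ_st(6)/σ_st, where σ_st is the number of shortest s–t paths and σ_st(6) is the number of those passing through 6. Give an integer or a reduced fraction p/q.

Pairs whose geodesics pass through 6 — 3–10: 1/2; 7–10: 2/3; 2–10: 1; 2–9: 1/3; 5–10: 1; 5–9: 1/2; 8–10: 1; 8–9: 1/2; 10–4: 1/2.
All other pairs contribute 0.
Summing the contributions gives betweenness(6) = 6.

6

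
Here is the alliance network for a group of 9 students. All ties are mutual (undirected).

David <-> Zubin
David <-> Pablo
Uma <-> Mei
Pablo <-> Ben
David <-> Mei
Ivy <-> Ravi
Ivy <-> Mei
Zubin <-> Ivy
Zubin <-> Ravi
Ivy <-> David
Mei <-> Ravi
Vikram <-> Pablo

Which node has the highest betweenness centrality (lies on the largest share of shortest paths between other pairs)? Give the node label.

Unnormalized betweenness of each node: Ben:0, David:47/3, Ivy:2, Mei:25/3, Pablo:13, Ravi:2/3, Uma:0, Vikram:0, Zubin:4/3.
David has the largest value, 47/3, making it the main broker — the node through which the most shortest paths run.

David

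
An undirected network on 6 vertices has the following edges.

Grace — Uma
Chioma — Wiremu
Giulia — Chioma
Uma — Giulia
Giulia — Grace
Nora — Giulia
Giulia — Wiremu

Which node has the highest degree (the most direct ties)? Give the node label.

Giulia

Degrees — Chioma:2, Giulia:5, Grace:2, Nora:1, Uma:2, Wiremu:2.
The maximum is 5, attained only by Giulia.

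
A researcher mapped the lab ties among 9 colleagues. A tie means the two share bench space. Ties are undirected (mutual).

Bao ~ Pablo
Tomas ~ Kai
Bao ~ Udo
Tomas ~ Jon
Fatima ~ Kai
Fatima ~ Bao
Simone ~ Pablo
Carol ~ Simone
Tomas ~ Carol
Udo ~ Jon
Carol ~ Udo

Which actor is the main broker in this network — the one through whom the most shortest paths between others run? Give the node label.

Unnormalized betweenness of each node: Bao:22/3, Carol:37/6, Fatima:8/3, Jon:7/6, Kai:7/3, Pablo:2, Simone:2, Tomas:17/3, Udo:17/3.
Bao has the largest value, 22/3, making it the main broker — the node through which the most shortest paths run.

Bao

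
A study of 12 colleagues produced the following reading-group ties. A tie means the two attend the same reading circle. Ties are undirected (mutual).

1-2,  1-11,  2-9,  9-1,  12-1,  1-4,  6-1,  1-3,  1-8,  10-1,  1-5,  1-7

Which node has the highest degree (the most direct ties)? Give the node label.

1

Degrees — 1:11, 2:2, 3:1, 4:1, 5:1, 6:1, 7:1, 8:1, 9:2, 10:1, 11:1, 12:1.
The maximum is 11, attained only by 1.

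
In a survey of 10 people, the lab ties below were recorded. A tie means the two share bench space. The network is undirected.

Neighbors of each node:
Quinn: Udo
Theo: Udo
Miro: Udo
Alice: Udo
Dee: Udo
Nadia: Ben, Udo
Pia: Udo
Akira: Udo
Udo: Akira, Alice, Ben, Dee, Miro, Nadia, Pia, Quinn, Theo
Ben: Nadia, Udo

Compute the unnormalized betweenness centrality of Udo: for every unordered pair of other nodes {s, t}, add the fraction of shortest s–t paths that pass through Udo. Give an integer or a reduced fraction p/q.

35

Pairs whose geodesics pass through Udo — Alice–Nadia: 1; Alice–Quinn: 1; Alice–Pia: 1; Alice–Dee: 1; Alice–Akira: 1; Alice–Theo: 1; Alice–Ben: 1; Alice–Miro: 1; Nadia–Quinn: 1; Nadia–Pia: 1; Nadia–Dee: 1; Nadia–Akira: 1; Nadia–Theo: 1; Nadia–Miro: 1 … (+21 more pairs).
All other pairs contribute 0.
Summing the contributions gives betweenness(Udo) = 35.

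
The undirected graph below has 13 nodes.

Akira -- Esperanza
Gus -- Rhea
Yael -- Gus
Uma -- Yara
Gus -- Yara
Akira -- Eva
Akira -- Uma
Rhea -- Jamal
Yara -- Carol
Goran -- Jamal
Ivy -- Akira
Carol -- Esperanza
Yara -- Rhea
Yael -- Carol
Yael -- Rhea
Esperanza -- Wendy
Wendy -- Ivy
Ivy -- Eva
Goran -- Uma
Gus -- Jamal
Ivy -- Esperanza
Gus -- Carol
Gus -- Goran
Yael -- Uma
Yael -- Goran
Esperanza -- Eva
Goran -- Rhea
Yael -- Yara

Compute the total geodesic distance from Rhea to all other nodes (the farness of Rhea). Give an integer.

Distances from Rhea: Akira:3, Carol:2, Esperanza:3, Eva:4, Goran:1, Gus:1, Ivy:4, Jamal:1, Uma:2, Wendy:4, Yael:1, Yara:1.
Sum = 3 + 2 + 3 + 4 + 1 + 1 + 4 + 1 + 2 + 4 + 1 + 1 = 27.

27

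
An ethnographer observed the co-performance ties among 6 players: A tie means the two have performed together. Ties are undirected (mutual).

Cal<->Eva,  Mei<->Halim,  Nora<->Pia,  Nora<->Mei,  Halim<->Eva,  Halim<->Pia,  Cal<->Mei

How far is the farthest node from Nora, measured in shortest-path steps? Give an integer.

Distances from Nora: Cal:2, Eva:3, Halim:2, Mei:1, Pia:1.
The largest is 3 (to Eva), so the eccentricity of Nora is 3.

3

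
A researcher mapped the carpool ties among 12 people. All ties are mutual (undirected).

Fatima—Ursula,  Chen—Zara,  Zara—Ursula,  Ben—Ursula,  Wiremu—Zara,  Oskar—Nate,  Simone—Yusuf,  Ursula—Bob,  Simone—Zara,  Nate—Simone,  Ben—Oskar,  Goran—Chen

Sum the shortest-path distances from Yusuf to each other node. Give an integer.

Distances from Yusuf: Ben:4, Bob:4, Chen:3, Fatima:4, Goran:4, Nate:2, Oskar:3, Simone:1, Ursula:3, Wiremu:3, Zara:2.
Sum = 4 + 4 + 3 + 4 + 4 + 2 + 3 + 1 + 3 + 3 + 2 = 33.

33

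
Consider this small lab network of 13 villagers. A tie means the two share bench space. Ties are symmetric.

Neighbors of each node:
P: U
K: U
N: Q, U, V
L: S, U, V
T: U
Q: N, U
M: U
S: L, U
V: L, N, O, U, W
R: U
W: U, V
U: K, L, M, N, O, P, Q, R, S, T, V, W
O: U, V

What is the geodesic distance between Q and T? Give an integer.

2

One shortest route is Q – U – T, which uses 2 edges, and Q and T are not directly tied, so nothing shorter exists. So d(Q,T) = 2.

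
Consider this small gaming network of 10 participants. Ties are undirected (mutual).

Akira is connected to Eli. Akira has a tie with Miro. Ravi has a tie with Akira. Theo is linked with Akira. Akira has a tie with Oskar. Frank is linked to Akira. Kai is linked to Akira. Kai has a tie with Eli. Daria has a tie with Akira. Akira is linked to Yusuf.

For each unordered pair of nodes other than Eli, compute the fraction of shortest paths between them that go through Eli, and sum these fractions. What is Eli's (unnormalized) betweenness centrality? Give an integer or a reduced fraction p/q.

0

No shortest path between any pair of other nodes passes through Eli.
Summing the contributions gives betweenness(Eli) = 0.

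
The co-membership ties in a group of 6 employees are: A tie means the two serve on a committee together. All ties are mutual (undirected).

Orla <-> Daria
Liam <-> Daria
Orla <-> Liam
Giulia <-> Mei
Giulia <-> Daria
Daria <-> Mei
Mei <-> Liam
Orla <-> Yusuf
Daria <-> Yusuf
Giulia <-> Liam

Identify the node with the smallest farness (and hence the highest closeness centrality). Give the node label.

Daria

Farness (sum of distances to all others) for each node — Daria:5, Giulia:7, Liam:6, Mei:7, Orla:7, Yusuf:8.
The smallest farness is 5, for Daria, so Daria has the highest closeness.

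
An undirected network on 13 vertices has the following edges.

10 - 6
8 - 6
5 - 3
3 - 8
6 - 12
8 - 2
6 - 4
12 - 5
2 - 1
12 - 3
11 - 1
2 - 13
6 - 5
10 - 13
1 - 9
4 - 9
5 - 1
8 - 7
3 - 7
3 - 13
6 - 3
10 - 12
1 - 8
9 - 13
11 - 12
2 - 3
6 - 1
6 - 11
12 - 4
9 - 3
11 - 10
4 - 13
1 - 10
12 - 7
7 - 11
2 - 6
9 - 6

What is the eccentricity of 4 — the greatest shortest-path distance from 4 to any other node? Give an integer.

Distances from 4: 1:2, 2:2, 3:2, 5:2, 6:1, 7:2, 8:2, 9:1, 10:2, 11:2, 12:1, 13:1.
The largest is 2 (to 5, 8, 10, 2, 11, 3, 1, and 7), so the eccentricity of 4 is 2.

2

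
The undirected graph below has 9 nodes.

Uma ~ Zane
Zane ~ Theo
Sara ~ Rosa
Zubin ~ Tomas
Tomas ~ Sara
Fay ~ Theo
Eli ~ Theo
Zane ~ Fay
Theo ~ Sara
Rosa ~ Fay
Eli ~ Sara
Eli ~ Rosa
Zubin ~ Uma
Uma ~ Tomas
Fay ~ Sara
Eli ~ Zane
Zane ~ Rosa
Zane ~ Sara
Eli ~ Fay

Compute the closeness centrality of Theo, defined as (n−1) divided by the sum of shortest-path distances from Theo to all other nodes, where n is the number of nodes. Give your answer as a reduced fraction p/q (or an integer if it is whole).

8/13

Distances from Theo: Eli:1, Fay:1, Rosa:2, Sara:1, Tomas:2, Uma:2, Zane:1, Zubin:3. Sum = 13.
n = 9, so closeness = 8/13.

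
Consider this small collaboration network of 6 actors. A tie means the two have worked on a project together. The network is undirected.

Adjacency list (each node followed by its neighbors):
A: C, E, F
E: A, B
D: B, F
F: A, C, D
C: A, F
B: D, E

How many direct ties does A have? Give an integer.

3

A is directly tied to C, E, and F. That is 3 neighbors, so the degree of A is 3.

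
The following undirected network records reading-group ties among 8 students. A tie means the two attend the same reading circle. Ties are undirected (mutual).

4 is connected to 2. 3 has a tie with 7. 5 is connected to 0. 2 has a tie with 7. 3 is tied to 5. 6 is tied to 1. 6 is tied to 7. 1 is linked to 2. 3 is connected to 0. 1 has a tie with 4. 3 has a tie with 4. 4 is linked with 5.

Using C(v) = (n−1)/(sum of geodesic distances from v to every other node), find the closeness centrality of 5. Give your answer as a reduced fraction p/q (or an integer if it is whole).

Distances from 5: 0:1, 1:2, 2:2, 3:1, 4:1, 6:3, 7:2. Sum = 12.
n = 8, so closeness = 7/12.

7/12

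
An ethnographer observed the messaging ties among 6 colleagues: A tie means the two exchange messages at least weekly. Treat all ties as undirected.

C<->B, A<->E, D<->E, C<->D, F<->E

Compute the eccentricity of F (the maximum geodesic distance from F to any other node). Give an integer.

Distances from F: A:2, B:4, C:3, D:2, E:1.
The largest is 4 (to B), so the eccentricity of F is 4.

4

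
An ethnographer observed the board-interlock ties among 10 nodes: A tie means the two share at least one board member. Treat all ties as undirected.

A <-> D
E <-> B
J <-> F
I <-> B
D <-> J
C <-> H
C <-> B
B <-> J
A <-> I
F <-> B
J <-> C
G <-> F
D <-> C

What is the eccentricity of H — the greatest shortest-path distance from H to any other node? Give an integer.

4

Distances from H: A:3, B:2, C:1, D:2, E:3, F:3, G:4, I:3, J:2.
The largest is 4 (to G), so the eccentricity of H is 4.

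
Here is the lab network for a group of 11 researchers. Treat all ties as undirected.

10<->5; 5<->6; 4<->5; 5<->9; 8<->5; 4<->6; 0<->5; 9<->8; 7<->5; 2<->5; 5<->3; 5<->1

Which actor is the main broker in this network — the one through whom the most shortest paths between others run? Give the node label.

Unnormalized betweenness of each node: 0:0, 1:0, 2:0, 3:0, 4:0, 5:43, 6:0, 7:0, 8:0, 9:0, 10:0.
5 has the largest value, 43, making it the main broker — the node through which the most shortest paths run.

5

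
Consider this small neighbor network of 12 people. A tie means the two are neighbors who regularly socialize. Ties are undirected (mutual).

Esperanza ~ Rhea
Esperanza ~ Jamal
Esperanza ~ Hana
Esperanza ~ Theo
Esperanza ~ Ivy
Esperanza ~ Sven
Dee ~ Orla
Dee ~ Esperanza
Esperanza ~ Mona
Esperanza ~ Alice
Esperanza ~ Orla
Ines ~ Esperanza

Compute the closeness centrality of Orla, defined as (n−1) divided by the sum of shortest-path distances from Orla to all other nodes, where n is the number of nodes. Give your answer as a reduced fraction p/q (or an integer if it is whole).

11/20

Distances from Orla: Alice:2, Dee:1, Esperanza:1, Hana:2, Ines:2, Ivy:2, Jamal:2, Mona:2, Rhea:2, Sven:2, Theo:2. Sum = 20.
n = 12, so closeness = 11/20.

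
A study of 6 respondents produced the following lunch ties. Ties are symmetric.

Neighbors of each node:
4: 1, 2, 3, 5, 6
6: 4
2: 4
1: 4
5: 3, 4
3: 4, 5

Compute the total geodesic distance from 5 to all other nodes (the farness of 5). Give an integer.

8

Distances from 5: 1:2, 2:2, 3:1, 4:1, 6:2.
Sum = 2 + 2 + 1 + 1 + 2 = 8.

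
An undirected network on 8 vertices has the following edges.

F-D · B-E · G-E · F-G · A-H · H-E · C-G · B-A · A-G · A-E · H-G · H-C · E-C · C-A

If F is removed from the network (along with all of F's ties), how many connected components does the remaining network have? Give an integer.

Without F, the remaining ties split the others into: {D}; {A, B, C, E, G, H}.
That's 2 separate components.

2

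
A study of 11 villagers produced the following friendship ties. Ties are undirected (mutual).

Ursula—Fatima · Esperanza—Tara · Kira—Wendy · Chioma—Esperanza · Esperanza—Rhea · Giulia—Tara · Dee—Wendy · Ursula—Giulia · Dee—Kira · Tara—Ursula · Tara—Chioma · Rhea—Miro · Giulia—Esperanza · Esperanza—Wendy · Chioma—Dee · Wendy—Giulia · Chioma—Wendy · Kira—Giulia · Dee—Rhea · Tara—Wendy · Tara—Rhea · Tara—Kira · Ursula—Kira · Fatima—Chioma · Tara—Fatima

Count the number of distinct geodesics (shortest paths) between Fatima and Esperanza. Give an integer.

The shortest distance is 2. The length-2 paths are: Fatima–Tara–Esperanza; Fatima–Chioma–Esperanza.
That gives 2 distinct shortest paths.

2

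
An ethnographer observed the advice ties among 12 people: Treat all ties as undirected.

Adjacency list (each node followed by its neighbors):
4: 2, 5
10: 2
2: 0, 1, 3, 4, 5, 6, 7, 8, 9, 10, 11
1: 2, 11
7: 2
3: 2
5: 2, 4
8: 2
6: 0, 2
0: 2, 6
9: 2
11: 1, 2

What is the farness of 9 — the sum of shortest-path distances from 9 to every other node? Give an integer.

Distances from 9: 0:2, 1:2, 2:1, 3:2, 4:2, 5:2, 6:2, 7:2, 8:2, 10:2, 11:2.
Sum = 2 + 2 + 1 + 2 + 2 + 2 + 2 + 2 + 2 + 2 + 2 = 21.

21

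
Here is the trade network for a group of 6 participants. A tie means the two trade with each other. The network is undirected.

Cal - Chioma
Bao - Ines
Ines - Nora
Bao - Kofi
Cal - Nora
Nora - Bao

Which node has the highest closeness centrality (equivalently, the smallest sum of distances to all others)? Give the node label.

Farness (sum of distances to all others) for each node — Bao:8, Cal:9, Chioma:13, Ines:9, Kofi:12, Nora:7.
The smallest farness is 7, for Nora, so Nora has the highest closeness.

Nora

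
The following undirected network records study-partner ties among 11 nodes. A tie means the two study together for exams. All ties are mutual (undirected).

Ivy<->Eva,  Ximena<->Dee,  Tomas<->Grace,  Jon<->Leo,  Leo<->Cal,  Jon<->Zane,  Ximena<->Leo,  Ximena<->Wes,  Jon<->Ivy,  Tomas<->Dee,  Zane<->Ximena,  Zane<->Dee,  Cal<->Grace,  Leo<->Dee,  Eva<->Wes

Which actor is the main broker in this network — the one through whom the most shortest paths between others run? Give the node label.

Unnormalized betweenness of each node: Cal:14/3, Dee:10, Eva:5/3, Grace:1, Ivy:19/6, Jon:55/6, Leo:83/6, Tomas:10/3, Wes:11/2, Ximena:23/2, Zane:19/6.
Leo has the largest value, 83/6, making it the main broker — the node through which the most shortest paths run.

Leo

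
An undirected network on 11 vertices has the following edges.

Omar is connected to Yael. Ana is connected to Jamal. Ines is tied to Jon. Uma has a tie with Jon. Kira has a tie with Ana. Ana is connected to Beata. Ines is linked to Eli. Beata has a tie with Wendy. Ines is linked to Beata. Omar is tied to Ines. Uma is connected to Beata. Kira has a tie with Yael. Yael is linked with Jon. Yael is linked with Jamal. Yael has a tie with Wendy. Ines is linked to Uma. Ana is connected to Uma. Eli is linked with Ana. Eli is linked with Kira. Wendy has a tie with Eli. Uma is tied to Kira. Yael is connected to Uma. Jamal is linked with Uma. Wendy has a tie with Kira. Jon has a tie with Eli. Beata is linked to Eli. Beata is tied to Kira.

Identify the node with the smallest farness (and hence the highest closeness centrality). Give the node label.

Uma

Farness (sum of distances to all others) for each node — Ana:16, Beata:14, Eli:14, Ines:15, Jamal:17, Jon:16, Kira:14, Omar:19, Uma:13, Wendy:16, Yael:14.
The smallest farness is 13, for Uma, so Uma has the highest closeness.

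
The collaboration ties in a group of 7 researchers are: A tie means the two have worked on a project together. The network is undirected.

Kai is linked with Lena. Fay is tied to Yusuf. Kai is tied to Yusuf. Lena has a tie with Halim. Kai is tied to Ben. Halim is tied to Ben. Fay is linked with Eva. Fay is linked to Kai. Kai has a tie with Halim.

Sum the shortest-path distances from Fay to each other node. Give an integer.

9

Distances from Fay: Ben:2, Eva:1, Halim:2, Kai:1, Lena:2, Yusuf:1.
Sum = 2 + 1 + 2 + 1 + 2 + 1 = 9.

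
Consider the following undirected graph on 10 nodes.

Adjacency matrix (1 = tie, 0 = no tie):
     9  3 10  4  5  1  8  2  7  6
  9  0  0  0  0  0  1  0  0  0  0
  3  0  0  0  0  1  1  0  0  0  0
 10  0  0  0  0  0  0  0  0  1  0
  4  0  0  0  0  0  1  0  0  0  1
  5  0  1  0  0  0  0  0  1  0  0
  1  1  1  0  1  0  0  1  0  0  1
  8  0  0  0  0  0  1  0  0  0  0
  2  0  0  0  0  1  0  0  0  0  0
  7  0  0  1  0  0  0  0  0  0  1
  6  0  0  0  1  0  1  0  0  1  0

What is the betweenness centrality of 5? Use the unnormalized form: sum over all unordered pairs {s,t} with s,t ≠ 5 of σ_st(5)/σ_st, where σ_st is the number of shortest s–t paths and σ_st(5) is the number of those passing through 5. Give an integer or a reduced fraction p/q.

8

Pairs whose geodesics pass through 5 — 9–2: 1; 3–2: 1; 10–2: 1; 4–2: 1; 1–2: 1; 8–2: 1; 2–7: 1; 2–6: 1.
All other pairs contribute 0.
Summing the contributions gives betweenness(5) = 8.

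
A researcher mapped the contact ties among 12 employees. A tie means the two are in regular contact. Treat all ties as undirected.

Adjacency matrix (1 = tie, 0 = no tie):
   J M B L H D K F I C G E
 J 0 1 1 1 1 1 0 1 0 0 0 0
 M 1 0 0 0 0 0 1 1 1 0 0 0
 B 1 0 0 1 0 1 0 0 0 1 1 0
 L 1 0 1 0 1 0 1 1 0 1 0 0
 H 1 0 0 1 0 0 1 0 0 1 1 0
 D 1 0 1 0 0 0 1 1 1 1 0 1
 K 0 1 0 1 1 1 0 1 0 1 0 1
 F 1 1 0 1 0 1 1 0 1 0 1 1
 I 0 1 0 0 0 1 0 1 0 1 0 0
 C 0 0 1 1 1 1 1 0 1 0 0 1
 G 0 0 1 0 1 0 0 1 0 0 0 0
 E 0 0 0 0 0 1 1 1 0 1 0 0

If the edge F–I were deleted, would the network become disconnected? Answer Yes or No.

No

Even without that edge, F still reaches I via F – M – I, so the network stays connected. Not a bridge.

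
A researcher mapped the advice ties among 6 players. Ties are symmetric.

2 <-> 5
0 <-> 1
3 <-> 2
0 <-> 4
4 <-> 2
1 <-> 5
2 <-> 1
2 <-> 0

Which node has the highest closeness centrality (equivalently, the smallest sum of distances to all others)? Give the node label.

Farness (sum of distances to all others) for each node — 0:7, 1:7, 2:5, 3:9, 4:8, 5:8.
The smallest farness is 5, for 2, so 2 has the highest closeness.

2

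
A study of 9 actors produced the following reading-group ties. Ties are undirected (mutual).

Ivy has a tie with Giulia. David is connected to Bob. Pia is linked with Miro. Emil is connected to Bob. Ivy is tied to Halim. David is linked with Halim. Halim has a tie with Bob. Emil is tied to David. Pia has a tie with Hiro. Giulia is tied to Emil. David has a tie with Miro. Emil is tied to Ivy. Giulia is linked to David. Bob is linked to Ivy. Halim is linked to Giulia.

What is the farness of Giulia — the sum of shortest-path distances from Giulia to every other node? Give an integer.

Distances from Giulia: Bob:2, David:1, Emil:1, Halim:1, Hiro:4, Ivy:1, Miro:2, Pia:3.
Sum = 2 + 1 + 1 + 1 + 4 + 1 + 2 + 3 = 15.

15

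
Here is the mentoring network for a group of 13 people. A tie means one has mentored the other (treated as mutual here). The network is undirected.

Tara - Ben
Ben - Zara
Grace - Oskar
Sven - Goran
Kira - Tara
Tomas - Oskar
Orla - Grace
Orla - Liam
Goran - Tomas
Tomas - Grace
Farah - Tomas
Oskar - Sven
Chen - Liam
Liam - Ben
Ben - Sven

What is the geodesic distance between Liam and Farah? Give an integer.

One shortest route is Liam – Orla – Grace – Tomas – Farah, which uses 4 edges, and at distance 3 from Liam we only reach {Goran, Kira, Oskar, Tomas}, which does not include Farah. So d(Liam,Farah) = 4.

4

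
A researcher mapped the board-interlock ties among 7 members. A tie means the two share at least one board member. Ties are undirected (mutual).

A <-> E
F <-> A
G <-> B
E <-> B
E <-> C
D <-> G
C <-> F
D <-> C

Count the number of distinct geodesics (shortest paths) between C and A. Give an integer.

2

The shortest distance is 2. The length-2 paths are: C–E–A; C–F–A.
That gives 2 distinct shortest paths.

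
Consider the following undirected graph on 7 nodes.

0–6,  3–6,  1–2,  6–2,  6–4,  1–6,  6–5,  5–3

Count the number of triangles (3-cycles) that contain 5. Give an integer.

5's neighbors: 3 and 6.
Neighbor pairs that are themselves tied: 5–3–6. Each forms one triangle with 5, for 1 in total.

1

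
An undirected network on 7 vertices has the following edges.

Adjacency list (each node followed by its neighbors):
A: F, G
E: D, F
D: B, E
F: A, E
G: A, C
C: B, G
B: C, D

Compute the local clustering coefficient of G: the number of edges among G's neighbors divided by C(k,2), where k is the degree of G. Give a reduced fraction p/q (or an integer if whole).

0

G's neighbors: A and C (k = 2).
Possible neighbor pairs: C(2,2) = 1. Edges among them: none → e = 0.
Clustering(G) = 0/1.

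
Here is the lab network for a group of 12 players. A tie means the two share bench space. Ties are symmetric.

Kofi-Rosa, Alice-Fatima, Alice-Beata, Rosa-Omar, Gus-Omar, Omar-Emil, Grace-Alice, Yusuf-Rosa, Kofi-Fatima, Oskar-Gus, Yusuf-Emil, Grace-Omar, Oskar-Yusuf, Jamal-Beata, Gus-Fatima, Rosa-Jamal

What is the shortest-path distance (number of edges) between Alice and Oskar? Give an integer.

3

One shortest route is Alice – Fatima – Gus – Oskar, which uses 3 edges, and at distance 2 from Alice we only reach {Gus, Jamal, Kofi, Omar}, which does not include Oskar. So d(Alice,Oskar) = 3.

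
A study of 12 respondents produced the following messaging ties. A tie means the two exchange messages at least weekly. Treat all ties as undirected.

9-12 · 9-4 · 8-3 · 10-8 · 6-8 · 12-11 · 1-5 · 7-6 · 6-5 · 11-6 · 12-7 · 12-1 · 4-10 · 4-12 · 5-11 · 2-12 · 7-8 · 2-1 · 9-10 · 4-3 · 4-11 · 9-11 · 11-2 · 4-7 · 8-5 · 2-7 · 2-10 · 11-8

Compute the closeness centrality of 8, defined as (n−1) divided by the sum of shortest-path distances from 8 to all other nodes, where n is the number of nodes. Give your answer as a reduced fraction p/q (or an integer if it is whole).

Distances from 8: 1:2, 2:2, 3:1, 4:2, 5:1, 6:1, 7:1, 9:2, 10:1, 11:1, 12:2. Sum = 16.
n = 12, so closeness = 11/16.

11/16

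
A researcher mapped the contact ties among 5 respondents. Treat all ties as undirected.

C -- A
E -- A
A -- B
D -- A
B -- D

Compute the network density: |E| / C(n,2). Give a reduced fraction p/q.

There are 5 edges and 5 nodes, so the maximum possible is C(5,2) = 10.
Density = 5/10 = 1/2.

1/2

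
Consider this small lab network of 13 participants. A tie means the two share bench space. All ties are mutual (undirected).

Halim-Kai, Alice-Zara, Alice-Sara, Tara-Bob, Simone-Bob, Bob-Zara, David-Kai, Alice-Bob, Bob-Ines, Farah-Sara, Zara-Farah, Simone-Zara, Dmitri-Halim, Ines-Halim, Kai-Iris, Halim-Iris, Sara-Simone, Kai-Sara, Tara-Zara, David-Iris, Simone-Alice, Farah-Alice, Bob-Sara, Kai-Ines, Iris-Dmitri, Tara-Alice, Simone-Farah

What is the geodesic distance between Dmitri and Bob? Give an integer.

One shortest route is Dmitri – Halim – Ines – Bob, which uses 3 edges, and at distance 2 from Dmitri we only reach {David, Ines, Kai}, which does not include Bob. So d(Dmitri,Bob) = 3.

3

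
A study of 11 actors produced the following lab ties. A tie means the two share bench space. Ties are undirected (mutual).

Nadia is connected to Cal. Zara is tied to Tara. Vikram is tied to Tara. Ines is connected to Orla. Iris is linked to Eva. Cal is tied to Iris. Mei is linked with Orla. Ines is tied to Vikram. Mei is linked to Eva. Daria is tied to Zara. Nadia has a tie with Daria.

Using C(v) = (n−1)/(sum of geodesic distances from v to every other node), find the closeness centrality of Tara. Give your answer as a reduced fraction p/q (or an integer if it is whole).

1/3

Distances from Tara: Cal:4, Daria:2, Eva:5, Ines:2, Iris:5, Mei:4, Nadia:3, Orla:3, Vikram:1, Zara:1. Sum = 30.
n = 11, so closeness = 10/30 = 1/3.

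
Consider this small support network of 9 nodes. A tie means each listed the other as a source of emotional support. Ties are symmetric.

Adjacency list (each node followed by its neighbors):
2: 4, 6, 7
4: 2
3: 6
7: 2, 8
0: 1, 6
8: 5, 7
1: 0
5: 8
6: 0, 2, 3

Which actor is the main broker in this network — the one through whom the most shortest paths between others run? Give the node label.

2

Unnormalized betweenness of each node: 0:7, 1:0, 2:19, 3:0, 4:0, 5:0, 6:17, 7:12, 8:7.
2 has the largest value, 19, making it the main broker — the node through which the most shortest paths run.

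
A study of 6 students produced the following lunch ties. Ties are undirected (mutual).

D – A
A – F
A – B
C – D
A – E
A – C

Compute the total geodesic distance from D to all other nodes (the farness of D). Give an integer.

Distances from D: A:1, B:2, C:1, E:2, F:2.
Sum = 1 + 2 + 1 + 2 + 2 = 8.

8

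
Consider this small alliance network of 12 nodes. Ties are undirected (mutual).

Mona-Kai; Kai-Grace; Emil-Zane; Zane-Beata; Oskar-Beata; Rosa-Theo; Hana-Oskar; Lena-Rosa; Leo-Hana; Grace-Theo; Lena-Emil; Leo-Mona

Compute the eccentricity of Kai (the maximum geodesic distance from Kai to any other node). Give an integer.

Distances from Kai: Beata:5, Emil:5, Grace:1, Hana:3, Lena:4, Leo:2, Mona:1, Oskar:4, Rosa:3, Theo:2, Zane:6.
The largest is 6 (to Zane), so the eccentricity of Kai is 6.

6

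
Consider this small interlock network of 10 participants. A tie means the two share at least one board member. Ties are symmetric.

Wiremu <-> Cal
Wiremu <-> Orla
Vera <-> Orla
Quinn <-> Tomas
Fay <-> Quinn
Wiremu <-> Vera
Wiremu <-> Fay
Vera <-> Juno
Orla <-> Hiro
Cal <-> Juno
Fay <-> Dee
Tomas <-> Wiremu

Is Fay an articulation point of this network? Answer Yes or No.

Yes

Removing Fay leaves {Cal, Hiro, Juno, Orla, Quinn, Tomas, Vera, and Wiremu} with no path to {Dee}, so the network splits into 2 components. Fay is a cut vertex.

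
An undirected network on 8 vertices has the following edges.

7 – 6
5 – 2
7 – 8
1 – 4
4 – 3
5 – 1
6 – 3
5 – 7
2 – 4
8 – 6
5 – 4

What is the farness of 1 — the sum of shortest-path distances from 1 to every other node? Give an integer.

14

Distances from 1: 2:2, 3:2, 4:1, 5:1, 6:3, 7:2, 8:3.
Sum = 2 + 2 + 1 + 1 + 3 + 2 + 3 = 14.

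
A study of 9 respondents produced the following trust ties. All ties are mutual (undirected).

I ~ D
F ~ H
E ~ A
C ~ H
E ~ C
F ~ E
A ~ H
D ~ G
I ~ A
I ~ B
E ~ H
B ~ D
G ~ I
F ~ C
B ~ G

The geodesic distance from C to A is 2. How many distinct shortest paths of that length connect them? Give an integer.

2

The shortest distance is 2. The length-2 paths are: C–H–A; C–E–A.
That gives 2 distinct shortest paths.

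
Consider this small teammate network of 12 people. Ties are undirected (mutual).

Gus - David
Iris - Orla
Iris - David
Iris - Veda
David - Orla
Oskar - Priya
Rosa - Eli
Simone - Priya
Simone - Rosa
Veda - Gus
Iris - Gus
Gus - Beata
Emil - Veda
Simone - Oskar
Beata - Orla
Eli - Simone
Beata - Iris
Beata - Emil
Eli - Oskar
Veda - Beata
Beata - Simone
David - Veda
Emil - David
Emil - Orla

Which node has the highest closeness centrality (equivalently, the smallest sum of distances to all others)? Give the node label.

Beata

Farness (sum of distances to all others) for each node — Beata:16, David:26, Eli:26, Emil:22, Gus:22, Iris:21, Orla:22, Oskar:26, Priya:27, Rosa:27, Simone:18, Veda:21.
The smallest farness is 16, for Beata, so Beata has the highest closeness.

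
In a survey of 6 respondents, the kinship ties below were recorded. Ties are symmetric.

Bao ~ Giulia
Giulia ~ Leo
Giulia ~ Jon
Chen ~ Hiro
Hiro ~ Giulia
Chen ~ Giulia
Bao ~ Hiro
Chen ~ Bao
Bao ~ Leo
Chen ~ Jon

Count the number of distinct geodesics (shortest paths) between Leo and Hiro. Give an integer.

The shortest distance is 2. The length-2 paths are: Leo–Giulia–Hiro; Leo–Bao–Hiro.
That gives 2 distinct shortest paths.

2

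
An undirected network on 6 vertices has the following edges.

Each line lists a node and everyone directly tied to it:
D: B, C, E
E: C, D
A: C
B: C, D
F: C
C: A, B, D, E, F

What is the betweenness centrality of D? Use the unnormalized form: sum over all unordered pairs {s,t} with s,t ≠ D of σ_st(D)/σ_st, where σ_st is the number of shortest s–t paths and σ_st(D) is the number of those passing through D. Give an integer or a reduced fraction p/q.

Pairs whose geodesics pass through D — E–B: 1/2.
All other pairs contribute 0.
Summing the contributions gives betweenness(D) = 1/2.

1/2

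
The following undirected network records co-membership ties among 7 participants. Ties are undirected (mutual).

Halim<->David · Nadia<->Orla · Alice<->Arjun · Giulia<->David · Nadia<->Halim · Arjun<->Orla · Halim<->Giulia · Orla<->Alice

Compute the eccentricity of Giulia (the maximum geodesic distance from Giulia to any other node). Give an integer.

Distances from Giulia: Alice:4, Arjun:4, David:1, Halim:1, Nadia:2, Orla:3.
The largest is 4 (to Alice and Arjun), so the eccentricity of Giulia is 4.

4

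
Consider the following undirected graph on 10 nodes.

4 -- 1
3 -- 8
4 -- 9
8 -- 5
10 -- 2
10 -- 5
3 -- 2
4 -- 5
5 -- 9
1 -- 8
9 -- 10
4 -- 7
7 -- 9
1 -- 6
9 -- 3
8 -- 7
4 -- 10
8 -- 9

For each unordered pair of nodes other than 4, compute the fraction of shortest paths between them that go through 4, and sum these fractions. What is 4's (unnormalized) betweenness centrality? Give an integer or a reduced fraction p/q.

Pairs whose geodesics pass through 4 — 2–6: 1/2; 2–7: 1/4; 2–1: 1/2; 6–5: 1/2; 6–9: 1/2; 6–10: 1; 6–7: 1/2; 5–7: 1/3; 5–1: 1/2; 9–1: 1/2; 10–7: 1/2; 10–1: 1; 7–1: 1/2.
All other pairs contribute 0.
Summing the contributions gives betweenness(4) = 85/12.

85/12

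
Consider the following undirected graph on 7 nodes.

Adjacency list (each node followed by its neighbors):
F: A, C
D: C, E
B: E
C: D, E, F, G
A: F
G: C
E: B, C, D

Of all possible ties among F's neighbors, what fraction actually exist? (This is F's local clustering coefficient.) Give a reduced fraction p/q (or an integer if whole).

F's neighbors: A and C (k = 2).
Possible neighbor pairs: C(2,2) = 1. Edges among them: none → e = 0.
Clustering(F) = 0/1.

0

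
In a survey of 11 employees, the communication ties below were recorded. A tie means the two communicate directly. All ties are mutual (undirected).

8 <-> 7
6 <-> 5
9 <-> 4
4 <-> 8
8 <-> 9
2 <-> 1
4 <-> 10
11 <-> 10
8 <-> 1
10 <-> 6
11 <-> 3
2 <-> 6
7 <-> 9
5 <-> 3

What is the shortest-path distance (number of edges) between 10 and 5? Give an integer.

One shortest route is 10 – 6 – 5, which uses 2 edges, and 10 and 5 are not directly tied, so nothing shorter exists. So d(10,5) = 2.

2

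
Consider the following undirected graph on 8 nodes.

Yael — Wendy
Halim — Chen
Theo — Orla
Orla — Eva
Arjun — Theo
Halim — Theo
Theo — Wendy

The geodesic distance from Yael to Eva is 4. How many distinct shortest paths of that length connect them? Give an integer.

1

The shortest distance is 4, and the only length-4 path is Yael–Wendy–Theo–Orla–Eva. So there is exactly 1 shortest path.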